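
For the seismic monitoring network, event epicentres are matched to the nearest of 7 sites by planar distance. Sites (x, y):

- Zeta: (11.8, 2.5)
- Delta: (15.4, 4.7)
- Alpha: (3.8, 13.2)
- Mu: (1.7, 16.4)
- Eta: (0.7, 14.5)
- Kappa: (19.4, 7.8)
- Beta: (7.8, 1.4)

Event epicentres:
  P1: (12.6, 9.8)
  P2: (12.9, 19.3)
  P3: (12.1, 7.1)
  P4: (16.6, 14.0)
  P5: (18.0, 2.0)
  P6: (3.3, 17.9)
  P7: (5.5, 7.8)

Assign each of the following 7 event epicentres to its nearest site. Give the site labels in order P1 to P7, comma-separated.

Delta, Alpha, Delta, Kappa, Delta, Mu, Alpha

P1 → Delta (d²=33.85)
P2 → Alpha (d²=120.02)
P3 → Delta (d²=16.65)
P4 → Kappa (d²=46.28)
P5 → Delta (d²=14.05)
P6 → Mu (d²=4.81)
P7 → Alpha (d²=32.05)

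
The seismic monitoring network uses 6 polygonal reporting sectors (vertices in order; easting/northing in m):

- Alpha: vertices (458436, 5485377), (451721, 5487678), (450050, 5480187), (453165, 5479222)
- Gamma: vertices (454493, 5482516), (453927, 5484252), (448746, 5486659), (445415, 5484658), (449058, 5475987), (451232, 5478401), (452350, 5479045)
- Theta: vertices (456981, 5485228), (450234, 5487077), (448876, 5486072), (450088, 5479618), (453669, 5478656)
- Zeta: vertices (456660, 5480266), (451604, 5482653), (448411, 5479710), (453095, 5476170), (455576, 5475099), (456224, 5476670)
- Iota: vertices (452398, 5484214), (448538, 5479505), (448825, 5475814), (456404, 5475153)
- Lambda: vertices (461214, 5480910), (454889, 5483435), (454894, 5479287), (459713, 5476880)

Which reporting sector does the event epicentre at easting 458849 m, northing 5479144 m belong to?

Cast a ray rightward from (458849, 5479144). For each polygon, the edges (by vertex number in listed order) whose endpoints lie on opposite sides of northing = 5479144, where each meets that height, and whether that is right or left of the point:
Alpha: no edge straddles that height → 0 crossings.
Gamma: 4–5 at easting≈447731.6 (left), 7–1 at easting≈452411.1 (left) → 0 crossings.
Theta: 4–5 at easting≈451852.4 (left), 5–1 at easting≈453914.9 (left) → 0 crossings.
Zeta: 3–4 at easting≈449159.9 (left), 6–1 at easting≈456524.0 (left) → 0 crossings.
Iota: 2–3 at easting≈448566.1 (left), 4–1 at easting≈454639.5 (left) → 0 crossings.
Lambda: 3–4 at easting≈455180.3 (left), 4–1 at easting≈460556.2 (right) → 1 crossing.
Only Lambda has an odd count, so the point is inside Lambda.

Lambda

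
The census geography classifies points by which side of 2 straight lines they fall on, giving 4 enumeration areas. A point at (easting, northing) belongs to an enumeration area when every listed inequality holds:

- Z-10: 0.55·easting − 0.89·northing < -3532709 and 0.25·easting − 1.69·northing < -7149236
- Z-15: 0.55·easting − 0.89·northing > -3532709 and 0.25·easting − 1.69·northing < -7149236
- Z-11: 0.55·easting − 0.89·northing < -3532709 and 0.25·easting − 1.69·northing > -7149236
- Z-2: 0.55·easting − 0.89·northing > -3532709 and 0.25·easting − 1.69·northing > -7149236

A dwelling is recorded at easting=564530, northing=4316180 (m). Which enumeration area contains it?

0.55·564530 − 0.89·4316180 = -3530908.700, which is > -3532709
0.25·564530 − 1.69·4316180 = -7153211.700, which is < -7149236
This sign pattern matches Z-15.

Z-15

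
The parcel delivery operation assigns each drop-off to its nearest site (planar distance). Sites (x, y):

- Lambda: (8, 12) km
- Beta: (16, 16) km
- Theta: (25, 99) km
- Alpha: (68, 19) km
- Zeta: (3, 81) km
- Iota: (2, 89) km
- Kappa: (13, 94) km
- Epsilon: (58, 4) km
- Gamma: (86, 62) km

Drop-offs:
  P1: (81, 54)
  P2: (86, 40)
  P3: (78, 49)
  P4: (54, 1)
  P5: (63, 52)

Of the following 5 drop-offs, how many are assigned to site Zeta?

P1 → Gamma
P2 → Gamma
P3 → Gamma
P4 → Epsilon
P5 → Gamma
0 of the 5 go to Zeta.

0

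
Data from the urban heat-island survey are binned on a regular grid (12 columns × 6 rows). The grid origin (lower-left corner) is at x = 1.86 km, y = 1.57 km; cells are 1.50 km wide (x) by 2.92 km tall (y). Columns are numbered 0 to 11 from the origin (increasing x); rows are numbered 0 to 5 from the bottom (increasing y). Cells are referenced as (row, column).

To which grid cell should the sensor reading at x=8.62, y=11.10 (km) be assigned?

(3, 4)

Column index: ⌊(8.62 − 1.86) / 1.50⌋ = ⌊4.507⌋ = 4
Row offset from origin: ⌊(11.10 − 1.57) / 2.92⌋ = ⌊3.264⌋ = 3 → row 3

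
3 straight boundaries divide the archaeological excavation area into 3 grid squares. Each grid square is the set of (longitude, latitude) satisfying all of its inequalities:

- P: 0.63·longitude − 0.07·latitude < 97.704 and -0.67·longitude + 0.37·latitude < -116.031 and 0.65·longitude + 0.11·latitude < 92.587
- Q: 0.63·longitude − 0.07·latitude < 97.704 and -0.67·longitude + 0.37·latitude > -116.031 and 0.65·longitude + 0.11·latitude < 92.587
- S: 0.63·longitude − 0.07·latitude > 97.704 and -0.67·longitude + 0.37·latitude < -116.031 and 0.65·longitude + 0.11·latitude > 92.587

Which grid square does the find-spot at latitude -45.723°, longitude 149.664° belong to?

P

0.63·149.664 − 0.07·-45.723 = 97.489, which is < 97.704
-0.67·149.664 + 0.37·-45.723 = -117.192, which is < -116.031
0.65·149.664 + 0.11·-45.723 = 92.252, which is < 92.587
This sign pattern matches P.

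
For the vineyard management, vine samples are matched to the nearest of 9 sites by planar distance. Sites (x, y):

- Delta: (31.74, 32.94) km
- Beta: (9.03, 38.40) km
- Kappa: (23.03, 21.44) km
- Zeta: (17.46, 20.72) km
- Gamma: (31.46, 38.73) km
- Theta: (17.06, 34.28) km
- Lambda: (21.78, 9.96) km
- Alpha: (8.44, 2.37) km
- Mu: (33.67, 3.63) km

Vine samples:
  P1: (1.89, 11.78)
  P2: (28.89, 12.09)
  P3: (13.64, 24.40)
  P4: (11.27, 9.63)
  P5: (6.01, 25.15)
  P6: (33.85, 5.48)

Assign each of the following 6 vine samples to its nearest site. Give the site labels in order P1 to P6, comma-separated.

Alpha, Lambda, Zeta, Alpha, Zeta, Mu

P1 → Alpha (d²=131.45)
P2 → Lambda (d²=55.09)
P3 → Zeta (d²=28.13)
P4 → Alpha (d²=60.72)
P5 → Zeta (d²=150.73)
P6 → Mu (d²=3.45)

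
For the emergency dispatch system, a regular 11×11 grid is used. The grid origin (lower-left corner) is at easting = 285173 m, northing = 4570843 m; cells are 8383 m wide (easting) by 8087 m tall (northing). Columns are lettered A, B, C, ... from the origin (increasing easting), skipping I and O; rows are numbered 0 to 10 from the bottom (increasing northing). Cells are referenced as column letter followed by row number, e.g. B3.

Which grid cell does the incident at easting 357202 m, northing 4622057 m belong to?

J6

Column index: ⌊(357202 − 285173) / 8383⌋ = ⌊8.592⌋ = 8 → column J
Row offset from origin: ⌊(4622057 − 4570843) / 8087⌋ = ⌊6.333⌋ = 6 → row 6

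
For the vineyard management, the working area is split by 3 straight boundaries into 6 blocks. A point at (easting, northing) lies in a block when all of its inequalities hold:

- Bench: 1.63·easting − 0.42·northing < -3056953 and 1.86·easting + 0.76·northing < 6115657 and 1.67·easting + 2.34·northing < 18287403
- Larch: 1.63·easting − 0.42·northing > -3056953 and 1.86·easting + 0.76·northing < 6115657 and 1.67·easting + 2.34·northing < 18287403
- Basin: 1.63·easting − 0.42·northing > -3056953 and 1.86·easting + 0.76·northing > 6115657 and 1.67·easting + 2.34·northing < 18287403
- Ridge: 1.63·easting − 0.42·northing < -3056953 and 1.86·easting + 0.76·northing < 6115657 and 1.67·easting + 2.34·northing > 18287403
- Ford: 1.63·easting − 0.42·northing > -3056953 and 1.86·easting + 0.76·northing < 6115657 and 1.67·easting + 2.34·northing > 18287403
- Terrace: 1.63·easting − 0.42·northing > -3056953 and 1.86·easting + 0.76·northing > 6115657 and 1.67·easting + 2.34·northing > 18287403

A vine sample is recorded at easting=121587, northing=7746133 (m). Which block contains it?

1.63·121587 − 0.42·7746133 = -3055189.050, which is > -3056953
1.86·121587 + 0.76·7746133 = 6113212.900, which is < 6115657
1.67·121587 + 2.34·7746133 = 18329001.510, which is > 18287403
This sign pattern matches Ford.

Ford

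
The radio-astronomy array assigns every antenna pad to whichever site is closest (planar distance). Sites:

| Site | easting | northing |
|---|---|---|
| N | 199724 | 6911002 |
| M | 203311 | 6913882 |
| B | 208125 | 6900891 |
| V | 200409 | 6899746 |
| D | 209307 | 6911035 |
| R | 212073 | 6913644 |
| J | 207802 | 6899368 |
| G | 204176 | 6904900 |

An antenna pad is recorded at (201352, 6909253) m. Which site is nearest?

N

Squared distances to each site:
N: 5709385.000; M: 25265322.000; B: 115796573.000; V: 91272298.000; D: 66457549.000; R: 134220722.000; J: 139315725.000; G: 26923585.000.
Minimum at N.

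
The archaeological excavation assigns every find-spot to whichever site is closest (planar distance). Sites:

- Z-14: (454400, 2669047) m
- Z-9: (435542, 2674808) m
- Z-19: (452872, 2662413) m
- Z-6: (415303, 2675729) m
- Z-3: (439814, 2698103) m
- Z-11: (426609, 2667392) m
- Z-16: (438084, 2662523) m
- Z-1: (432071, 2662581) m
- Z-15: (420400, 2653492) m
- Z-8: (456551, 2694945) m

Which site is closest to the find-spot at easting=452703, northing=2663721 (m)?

Z-19

Squared distances to each site:
Z-14: 31246085.000; Z-9: 417421490.000; Z-19: 1739425.000; Z-6: 1542952064.000; Z-3: 1348248245.000; Z-11: 694373077.000; Z-16: 215150365.000; Z-1: 426979024.000; Z-15: 1148116250.000; Z-8: 989745280.000.
Minimum at Z-19.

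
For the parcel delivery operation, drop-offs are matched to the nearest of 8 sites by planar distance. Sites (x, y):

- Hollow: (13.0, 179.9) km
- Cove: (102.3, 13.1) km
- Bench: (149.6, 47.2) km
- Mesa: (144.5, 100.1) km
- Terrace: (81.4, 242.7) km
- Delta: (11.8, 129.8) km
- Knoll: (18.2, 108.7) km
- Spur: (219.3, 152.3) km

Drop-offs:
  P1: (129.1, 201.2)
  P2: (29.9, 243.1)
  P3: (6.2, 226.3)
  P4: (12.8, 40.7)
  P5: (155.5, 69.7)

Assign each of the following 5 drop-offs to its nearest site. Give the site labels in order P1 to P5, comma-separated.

P1 → Terrace (d²=3997.54)
P2 → Terrace (d²=2652.41)
P3 → Hollow (d²=2199.20)
P4 → Knoll (d²=4653.16)
P5 → Bench (d²=541.06)

Terrace, Terrace, Hollow, Knoll, Bench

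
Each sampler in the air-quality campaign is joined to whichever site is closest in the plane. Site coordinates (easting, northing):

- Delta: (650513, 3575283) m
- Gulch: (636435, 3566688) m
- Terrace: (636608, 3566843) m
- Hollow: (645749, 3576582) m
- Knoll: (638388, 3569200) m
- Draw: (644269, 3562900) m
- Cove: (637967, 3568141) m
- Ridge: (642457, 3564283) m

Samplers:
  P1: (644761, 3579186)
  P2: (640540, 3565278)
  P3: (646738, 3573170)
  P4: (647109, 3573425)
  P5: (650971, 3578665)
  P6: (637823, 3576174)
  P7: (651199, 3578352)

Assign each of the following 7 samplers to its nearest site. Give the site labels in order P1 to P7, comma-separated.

P1 → Hollow (d²=7756960.00)
P2 → Ridge (d²=4664914.00)
P3 → Hollow (d²=12619865.00)
P4 → Hollow (d²=11816249.00)
P5 → Delta (d²=11647688.00)
P6 → Knoll (d²=48955901.00)
P7 → Delta (d²=9889357.00)

Hollow, Ridge, Hollow, Hollow, Delta, Knoll, Delta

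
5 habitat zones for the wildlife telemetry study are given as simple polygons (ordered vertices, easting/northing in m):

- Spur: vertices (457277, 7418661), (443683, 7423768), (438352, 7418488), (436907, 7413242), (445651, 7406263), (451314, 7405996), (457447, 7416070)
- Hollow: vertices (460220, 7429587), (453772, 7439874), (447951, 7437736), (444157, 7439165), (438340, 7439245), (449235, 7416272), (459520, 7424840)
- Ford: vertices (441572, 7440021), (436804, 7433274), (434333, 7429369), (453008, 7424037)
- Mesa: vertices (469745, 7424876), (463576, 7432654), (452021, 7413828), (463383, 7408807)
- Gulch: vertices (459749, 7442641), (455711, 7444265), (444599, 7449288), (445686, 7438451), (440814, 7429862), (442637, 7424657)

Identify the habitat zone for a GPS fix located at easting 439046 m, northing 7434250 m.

Cast a ray rightward from (439046, 7434250). For each polygon, the edges (by vertex number in listed order) whose endpoints lie on opposite sides of northing = 7434250, where each meets that height, and whether that is right or left of the point:
Spur: no edge straddles that height → 0 crossings.
Hollow: 1–2 at easting≈457297.2 (right), 5–6 at easting≈440708.9 (right) → 2 crossings.
Ford: 1–2 at easting≈437493.7 (left), 4–1 at easting≈445701.0 (right) → 1 crossing.
Mesa: no edge straddles that height → 0 crossings.
Gulch: 4–5 at easting≈443303.0 (right), 6–1 at easting≈451764.9 (right) → 2 crossings.
Only Ford has an odd count, so the point is inside Ford.

Ford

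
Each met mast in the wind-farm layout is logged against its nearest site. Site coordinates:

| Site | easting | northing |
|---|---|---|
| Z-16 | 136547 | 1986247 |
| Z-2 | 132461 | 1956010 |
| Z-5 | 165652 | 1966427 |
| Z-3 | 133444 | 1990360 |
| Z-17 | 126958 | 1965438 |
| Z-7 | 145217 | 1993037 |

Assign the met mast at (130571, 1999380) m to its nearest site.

Squared distances to each site:
Z-16: 208188265.000; Z-2: 1884529000.000; Z-5: 2316576770.000; Z-3: 89614529.000; Z-17: 1165113133.000; Z-7: 254738965.000.
Minimum at Z-3.

Z-3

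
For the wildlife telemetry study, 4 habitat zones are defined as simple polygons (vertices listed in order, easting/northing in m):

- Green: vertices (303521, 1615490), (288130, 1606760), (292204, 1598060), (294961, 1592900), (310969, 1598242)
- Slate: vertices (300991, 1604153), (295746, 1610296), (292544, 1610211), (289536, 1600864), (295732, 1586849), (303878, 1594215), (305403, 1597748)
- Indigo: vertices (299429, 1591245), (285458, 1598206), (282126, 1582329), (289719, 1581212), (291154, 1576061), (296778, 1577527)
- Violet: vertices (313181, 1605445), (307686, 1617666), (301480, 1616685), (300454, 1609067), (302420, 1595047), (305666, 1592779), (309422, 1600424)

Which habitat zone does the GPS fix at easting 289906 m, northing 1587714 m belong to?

Indigo

Cast a ray rightward from (289906, 1587714). For each polygon, the edges (by vertex number in listed order) whose endpoints lie on opposite sides of northing = 1587714, where each meets that height, and whether that is right or left of the point:
Green: no edge straddles that height → 0 crossings.
Slate: 4–5 at easting≈295349.6 (right), 5–6 at easting≈296688.6 (right) → 2 crossings.
Indigo: 2–3 at easting≈283256.1 (left), 6–1 at easting≈298746.6 (right) → 1 crossing.
Violet: no edge straddles that height → 0 crossings.
Only Indigo has an odd count, so the point is inside Indigo.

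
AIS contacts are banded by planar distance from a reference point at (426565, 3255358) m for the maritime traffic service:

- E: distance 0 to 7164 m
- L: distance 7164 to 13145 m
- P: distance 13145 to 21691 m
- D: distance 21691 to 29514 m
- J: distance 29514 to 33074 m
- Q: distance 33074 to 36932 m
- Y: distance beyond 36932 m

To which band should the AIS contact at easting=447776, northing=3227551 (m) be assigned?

Distance = √((447776−426565)² + (3227551−3255358)²) = √(449906521.000 + 773229249.000) = 34973.358 m.
33074 ≤ 34973.358 < 36932 → Q.

Q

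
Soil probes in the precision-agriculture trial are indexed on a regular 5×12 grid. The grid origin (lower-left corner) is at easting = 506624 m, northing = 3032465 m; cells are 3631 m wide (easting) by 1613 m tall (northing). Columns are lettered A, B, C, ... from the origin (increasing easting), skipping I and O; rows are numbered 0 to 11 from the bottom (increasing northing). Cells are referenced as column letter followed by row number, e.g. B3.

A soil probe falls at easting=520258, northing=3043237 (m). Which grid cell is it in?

D6

Column index: ⌊(520258 − 506624) / 3631⌋ = ⌊3.755⌋ = 3 → column D
Row offset from origin: ⌊(3043237 − 3032465) / 1613⌋ = ⌊6.678⌋ = 6 → row 6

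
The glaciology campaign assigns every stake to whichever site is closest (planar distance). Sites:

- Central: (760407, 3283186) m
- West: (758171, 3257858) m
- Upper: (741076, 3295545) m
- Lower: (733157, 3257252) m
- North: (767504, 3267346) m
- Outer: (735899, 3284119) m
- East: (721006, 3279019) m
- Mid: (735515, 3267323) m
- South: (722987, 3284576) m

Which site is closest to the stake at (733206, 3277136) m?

Outer

Squared distances to each site:
Central: 776496901.000; West: 994892509.000; Upper: 400828181.000; Lower: 395375857.000; North: 1272196904.000; Outer: 56014538.000; East: 152385689.000; Mid: 101626450.000; South: 159781561.000.
Minimum at Outer.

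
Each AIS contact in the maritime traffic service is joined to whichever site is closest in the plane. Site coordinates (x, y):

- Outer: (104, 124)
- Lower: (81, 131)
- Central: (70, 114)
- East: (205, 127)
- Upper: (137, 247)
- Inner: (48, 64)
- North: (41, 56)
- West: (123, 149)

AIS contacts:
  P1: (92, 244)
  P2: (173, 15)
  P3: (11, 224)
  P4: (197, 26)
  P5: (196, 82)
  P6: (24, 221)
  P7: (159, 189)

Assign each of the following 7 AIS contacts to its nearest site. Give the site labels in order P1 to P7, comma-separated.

P1 → Upper (d²=2034.00)
P2 → East (d²=13568.00)
P3 → Lower (d²=13549.00)
P4 → East (d²=10265.00)
P5 → East (d²=2106.00)
P6 → Lower (d²=11349.00)
P7 → West (d²=2896.00)

Upper, East, Lower, East, East, Lower, West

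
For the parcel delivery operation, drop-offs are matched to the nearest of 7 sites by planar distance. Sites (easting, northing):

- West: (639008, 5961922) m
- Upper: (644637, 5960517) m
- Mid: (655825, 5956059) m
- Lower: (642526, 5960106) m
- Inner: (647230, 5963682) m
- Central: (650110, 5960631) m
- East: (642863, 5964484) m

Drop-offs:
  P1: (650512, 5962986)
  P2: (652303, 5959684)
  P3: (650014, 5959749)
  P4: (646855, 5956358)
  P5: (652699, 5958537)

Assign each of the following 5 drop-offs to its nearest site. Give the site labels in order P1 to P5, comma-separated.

P1 → Central (d²=5707629.00)
P2 → Central (d²=5706058.00)
P3 → Central (d²=787140.00)
P4 → Upper (d²=22216805.00)
P5 → Central (d²=11087757.00)

Central, Central, Central, Upper, Central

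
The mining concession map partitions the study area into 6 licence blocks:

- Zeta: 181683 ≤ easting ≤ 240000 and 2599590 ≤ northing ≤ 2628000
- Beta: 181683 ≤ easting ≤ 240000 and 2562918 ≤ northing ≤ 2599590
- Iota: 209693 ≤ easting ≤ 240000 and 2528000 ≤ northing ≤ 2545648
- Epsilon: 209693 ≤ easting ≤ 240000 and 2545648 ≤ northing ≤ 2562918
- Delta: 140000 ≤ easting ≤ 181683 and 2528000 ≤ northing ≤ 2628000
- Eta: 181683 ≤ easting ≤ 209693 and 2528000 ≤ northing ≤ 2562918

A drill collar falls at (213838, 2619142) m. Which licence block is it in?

Zeta

The point has easting = 213838 and northing = 2619142.
Only Zeta satisfies 181683 ≤ easting ≤ 240000 and 2599590 ≤ northing ≤ 2628000.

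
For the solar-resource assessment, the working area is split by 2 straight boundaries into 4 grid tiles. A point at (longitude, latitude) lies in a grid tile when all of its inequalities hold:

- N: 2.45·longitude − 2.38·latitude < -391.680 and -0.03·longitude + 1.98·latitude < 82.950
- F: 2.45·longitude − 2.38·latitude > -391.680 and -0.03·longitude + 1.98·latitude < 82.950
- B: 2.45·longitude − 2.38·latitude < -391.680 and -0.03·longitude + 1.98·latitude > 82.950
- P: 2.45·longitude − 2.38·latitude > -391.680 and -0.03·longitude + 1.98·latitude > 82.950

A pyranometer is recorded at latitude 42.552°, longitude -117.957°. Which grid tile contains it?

P

2.45·-117.957 − 2.38·42.552 = -390.268, which is > -391.680
-0.03·-117.957 + 1.98·42.552 = 87.792, which is > 82.950
This sign pattern matches P.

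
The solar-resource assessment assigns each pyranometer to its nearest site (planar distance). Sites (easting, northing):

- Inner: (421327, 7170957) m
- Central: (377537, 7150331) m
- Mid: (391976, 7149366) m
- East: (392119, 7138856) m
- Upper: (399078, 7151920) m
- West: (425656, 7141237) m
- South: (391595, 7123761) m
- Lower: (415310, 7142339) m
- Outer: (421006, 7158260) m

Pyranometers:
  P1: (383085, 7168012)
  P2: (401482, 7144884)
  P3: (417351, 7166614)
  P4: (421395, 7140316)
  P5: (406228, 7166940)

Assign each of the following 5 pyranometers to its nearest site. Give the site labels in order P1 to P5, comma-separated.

P1 → Central (d²=343398065.00)
P2 → Upper (d²=55284512.00)
P3 → Inner (d²=34670225.00)
P4 → West (d²=19004362.00)
P5 → Inner (d²=244116090.00)

Central, Upper, Inner, West, Inner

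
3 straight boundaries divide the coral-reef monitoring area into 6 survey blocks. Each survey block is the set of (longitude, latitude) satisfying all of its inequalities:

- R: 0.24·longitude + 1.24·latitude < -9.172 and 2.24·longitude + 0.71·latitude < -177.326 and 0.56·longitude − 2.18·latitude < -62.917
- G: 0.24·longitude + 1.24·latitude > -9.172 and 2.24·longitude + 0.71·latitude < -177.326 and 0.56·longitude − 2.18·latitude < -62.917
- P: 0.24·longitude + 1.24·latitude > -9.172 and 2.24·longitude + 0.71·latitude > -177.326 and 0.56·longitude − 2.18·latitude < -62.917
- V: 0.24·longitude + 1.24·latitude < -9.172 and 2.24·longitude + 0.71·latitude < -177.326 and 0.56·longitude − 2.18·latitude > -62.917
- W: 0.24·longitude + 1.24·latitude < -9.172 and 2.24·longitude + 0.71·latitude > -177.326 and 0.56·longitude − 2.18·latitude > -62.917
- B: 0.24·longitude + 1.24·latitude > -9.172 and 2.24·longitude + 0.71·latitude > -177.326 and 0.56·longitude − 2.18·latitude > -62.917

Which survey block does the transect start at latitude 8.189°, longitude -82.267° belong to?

0.24·-82.267 + 1.24·8.189 = -9.590, which is < -9.172
2.24·-82.267 + 0.71·8.189 = -178.464, which is < -177.326
0.56·-82.267 − 2.18·8.189 = -63.922, which is < -62.917
This sign pattern matches R.

R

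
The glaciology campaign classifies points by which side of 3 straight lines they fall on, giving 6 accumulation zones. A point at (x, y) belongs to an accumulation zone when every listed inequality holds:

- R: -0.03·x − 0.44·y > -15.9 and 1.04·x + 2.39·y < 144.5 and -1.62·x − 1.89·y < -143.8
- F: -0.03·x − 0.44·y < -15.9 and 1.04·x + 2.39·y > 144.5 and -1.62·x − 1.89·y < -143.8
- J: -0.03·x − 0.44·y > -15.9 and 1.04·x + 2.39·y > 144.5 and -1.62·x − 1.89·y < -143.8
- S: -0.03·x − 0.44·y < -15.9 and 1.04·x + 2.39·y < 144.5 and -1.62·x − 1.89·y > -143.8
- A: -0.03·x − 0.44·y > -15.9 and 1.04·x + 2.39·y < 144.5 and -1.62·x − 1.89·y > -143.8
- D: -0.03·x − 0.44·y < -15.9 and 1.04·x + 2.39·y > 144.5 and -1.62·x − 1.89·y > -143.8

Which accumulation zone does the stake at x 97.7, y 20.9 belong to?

-0.03·97.7 − 0.44·20.9 = -12.127, which is > -15.9
1.04·97.7 + 2.39·20.9 = 151.559, which is > 144.5
-1.62·97.7 − 1.89·20.9 = -197.775, which is < -143.8
This sign pattern matches J.

J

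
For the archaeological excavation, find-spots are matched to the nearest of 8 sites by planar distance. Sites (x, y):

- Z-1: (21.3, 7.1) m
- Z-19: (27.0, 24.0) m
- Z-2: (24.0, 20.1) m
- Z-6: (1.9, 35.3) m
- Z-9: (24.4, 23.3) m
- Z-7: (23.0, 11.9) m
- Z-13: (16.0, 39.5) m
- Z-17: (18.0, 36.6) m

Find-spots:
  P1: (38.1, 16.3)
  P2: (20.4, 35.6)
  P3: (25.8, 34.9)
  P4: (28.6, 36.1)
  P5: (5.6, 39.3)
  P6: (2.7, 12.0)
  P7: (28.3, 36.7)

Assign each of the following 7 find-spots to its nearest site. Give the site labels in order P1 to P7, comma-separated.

P1 → Z-19 (d²=182.50)
P2 → Z-17 (d²=6.76)
P3 → Z-17 (d²=63.73)
P4 → Z-17 (d²=112.61)
P5 → Z-6 (d²=29.69)
P6 → Z-1 (d²=369.97)
P7 → Z-17 (d²=106.10)

Z-19, Z-17, Z-17, Z-17, Z-6, Z-1, Z-17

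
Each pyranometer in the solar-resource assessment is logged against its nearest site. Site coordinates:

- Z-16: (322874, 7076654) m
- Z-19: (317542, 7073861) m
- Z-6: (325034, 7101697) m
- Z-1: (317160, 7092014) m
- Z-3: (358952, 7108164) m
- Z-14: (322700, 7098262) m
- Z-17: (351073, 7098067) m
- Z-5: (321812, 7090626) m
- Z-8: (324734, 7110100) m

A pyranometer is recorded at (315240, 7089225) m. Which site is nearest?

Z-1

Squared distances to each site:
Z-16: 216307997.000; Z-19: 241351700.000; Z-6: 251473220.000; Z-1: 11464921.000; Z-3: 2269424665.000; Z-14: 137318969.000; Z-17: 1362184853.000; Z-5: 45153985.000; Z-8: 525901661.000.
Minimum at Z-1.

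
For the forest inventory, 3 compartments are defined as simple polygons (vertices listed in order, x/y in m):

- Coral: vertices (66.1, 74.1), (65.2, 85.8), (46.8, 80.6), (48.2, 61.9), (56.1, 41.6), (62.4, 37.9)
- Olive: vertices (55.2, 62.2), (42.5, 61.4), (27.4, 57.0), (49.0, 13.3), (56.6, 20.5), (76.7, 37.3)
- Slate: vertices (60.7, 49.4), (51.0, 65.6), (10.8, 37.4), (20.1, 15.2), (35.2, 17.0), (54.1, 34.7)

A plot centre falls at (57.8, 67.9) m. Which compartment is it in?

Coral

Cast a ray rightward from (57.8, 67.9). For each polygon, the edges (by vertex number in listed order) whose endpoints lie on opposite sides of y = 67.9, where each meets that height, and whether that is right or left of the point:
Coral: 3–4 at x≈47.75 (left), 6–1 at x≈65.47 (right) → 1 crossing.
Olive: no edge straddles that height → 0 crossings.
Slate: no edge straddles that height → 0 crossings.
Only Coral has an odd count, so the point is inside Coral.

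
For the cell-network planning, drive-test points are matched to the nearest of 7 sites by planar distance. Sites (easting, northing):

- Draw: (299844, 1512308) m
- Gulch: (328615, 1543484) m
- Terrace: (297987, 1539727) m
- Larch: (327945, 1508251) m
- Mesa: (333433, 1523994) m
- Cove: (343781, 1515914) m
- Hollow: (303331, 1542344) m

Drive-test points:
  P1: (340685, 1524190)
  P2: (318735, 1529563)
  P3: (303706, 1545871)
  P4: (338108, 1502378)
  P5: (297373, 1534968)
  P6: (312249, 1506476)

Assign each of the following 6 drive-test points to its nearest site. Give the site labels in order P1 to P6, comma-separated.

P1 → Mesa (d²=52629920.00)
P2 → Mesa (d²=247044965.00)
P3 → Hollow (d²=12580354.00)
P4 → Larch (d²=137778698.00)
P5 → Terrace (d²=23025077.00)
P6 → Draw (d²=187896249.00)

Mesa, Mesa, Hollow, Larch, Terrace, Draw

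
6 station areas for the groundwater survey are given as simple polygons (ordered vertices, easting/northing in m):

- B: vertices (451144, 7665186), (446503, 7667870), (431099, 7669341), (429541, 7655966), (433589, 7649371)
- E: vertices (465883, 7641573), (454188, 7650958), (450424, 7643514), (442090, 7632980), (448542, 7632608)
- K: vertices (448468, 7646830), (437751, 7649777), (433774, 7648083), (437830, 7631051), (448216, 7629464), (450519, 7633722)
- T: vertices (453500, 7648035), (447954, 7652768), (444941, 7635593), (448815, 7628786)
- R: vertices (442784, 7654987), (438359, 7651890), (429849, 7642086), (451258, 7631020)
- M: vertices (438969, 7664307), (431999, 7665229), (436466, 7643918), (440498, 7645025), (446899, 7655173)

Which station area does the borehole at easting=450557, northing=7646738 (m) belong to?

T

Cast a ray rightward from (450557, 7646738). For each polygon, the edges (by vertex number in listed order) whose endpoints lie on opposite sides of northing = 7646738, where each meets that height, and whether that is right or left of the point:
B: no edge straddles that height → 0 crossings.
E: 1–2 at easting≈459446.7 (right), 2–3 at easting≈452054.2 (right) → 2 crossings.
K: 3–4 at easting≈434094.3 (left), 6–1 at easting≈448482.4 (left) → 0 crossings.
T: 2–3 at easting≈446896.2 (left), 4–1 at easting≈453184.3 (right) → 1 crossing.
R: 2–3 at easting≈433887.0 (left), 4–1 at easting≈445700.6 (left) → 0 crossings.
M: 2–3 at easting≈435874.9 (left), 4–5 at easting≈441578.5 (left) → 0 crossings.
Only T has an odd count, so the point is inside T.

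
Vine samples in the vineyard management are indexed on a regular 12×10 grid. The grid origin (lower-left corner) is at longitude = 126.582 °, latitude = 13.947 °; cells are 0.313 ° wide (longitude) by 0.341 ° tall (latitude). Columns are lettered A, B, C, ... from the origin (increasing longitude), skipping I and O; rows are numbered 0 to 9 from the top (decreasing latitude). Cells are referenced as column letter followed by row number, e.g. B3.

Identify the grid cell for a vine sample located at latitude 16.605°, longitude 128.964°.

H2

Column index: ⌊(128.964 − 126.582) / 0.313⌋ = ⌊7.610⌋ = 7 → column H
Row offset from origin: ⌊(16.605 − 13.947) / 0.341⌋ = ⌊7.795⌋ = 7 → row 2 (counted from top)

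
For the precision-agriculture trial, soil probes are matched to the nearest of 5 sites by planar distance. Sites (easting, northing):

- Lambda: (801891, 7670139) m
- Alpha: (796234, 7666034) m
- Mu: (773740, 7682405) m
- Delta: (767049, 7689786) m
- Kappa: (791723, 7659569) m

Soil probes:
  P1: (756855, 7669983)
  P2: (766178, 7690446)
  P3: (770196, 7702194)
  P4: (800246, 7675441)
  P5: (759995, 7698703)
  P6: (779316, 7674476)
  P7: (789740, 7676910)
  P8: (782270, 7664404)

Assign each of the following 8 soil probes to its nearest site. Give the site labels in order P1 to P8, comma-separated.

Mu, Delta, Delta, Lambda, Delta, Mu, Alpha, Kappa

P1 → Mu (d²=439409309.00)
P2 → Delta (d²=1194241.00)
P3 → Delta (d²=163862073.00)
P4 → Lambda (d²=30817229.00)
P5 → Delta (d²=129271805.00)
P6 → Mu (d²=93960817.00)
P7 → Alpha (d²=160459412.00)
P8 → Kappa (d²=112736434.00)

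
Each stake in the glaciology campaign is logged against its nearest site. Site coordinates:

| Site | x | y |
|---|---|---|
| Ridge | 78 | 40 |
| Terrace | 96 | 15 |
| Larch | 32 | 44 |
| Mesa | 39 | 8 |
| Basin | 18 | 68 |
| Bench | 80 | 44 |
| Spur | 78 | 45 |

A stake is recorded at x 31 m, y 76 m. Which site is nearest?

Squared distances to each site:
Ridge: 3505.000; Terrace: 7946.000; Larch: 1025.000; Mesa: 4688.000; Basin: 233.000; Bench: 3425.000; Spur: 3170.000.
Minimum at Basin.

Basin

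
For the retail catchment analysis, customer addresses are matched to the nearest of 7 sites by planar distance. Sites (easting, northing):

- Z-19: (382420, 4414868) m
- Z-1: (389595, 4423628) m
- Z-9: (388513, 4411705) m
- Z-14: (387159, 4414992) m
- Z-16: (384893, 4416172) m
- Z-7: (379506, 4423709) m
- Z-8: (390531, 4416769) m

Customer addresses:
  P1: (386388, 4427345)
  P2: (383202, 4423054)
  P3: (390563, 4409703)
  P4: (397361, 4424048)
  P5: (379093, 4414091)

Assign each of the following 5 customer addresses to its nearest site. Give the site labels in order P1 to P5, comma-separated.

Z-1, Z-7, Z-9, Z-1, Z-19

P1 → Z-1 (d²=24100938.00)
P2 → Z-7 (d²=14089441.00)
P3 → Z-9 (d²=8210504.00)
P4 → Z-1 (d²=60487156.00)
P5 → Z-19 (d²=11672658.00)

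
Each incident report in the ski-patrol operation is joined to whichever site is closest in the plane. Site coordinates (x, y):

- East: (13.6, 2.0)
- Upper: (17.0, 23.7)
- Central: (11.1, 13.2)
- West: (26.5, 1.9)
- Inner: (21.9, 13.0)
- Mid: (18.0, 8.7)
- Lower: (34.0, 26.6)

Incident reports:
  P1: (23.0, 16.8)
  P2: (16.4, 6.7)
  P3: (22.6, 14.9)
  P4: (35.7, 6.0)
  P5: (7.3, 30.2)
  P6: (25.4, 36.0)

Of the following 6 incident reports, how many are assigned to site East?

0

P1 → Inner
P2 → Mid
P3 → Inner
P4 → West
P5 → Upper
P6 → Lower
0 of the 6 go to East.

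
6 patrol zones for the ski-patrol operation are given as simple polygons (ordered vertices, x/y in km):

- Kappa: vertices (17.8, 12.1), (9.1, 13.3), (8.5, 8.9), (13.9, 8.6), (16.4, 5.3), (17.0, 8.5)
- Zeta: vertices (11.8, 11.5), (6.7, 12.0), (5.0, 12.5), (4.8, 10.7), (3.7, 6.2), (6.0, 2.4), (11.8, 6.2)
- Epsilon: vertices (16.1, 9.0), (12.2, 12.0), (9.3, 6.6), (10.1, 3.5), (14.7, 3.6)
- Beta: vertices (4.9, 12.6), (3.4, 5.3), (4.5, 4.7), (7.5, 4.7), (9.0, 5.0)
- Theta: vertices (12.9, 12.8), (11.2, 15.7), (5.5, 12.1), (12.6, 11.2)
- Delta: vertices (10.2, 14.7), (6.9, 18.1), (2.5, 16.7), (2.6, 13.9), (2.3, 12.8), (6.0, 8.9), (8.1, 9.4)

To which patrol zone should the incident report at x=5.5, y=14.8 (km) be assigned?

Delta

Cast a ray rightward from (5.5, 14.8). For each polygon, the edges (by vertex number in listed order) whose endpoints lie on opposite sides of y = 14.8, where each meets that height, and whether that is right or left of the point:
Kappa: no edge straddles that height → 0 crossings.
Zeta: no edge straddles that height → 0 crossings.
Epsilon: no edge straddles that height → 0 crossings.
Beta: no edge straddles that height → 0 crossings.
Theta: 1–2 at x≈11.73 (right), 2–3 at x≈9.78 (right) → 2 crossings.
Delta: 1–2 at x≈10.10 (right), 3–4 at x≈2.57 (left) → 1 crossing.
Only Delta has an odd count, so the point is inside Delta.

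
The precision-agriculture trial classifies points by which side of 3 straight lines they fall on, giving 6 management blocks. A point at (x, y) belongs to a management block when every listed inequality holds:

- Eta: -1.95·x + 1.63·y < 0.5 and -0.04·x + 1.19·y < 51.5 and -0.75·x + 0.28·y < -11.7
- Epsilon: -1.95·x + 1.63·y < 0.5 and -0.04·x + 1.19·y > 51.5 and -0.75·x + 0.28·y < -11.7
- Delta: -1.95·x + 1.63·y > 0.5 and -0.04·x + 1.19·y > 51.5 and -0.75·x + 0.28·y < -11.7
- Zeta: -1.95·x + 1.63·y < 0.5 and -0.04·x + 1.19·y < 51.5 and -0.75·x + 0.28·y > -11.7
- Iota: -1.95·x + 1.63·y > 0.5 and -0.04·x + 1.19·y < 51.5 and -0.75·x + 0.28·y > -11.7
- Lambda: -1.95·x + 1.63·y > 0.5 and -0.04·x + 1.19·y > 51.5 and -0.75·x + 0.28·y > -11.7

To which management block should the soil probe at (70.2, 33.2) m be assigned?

-1.95·70.2 + 1.63·33.2 = -82.774, which is < 0.5
-0.04·70.2 + 1.19·33.2 = 36.700, which is < 51.5
-0.75·70.2 + 0.28·33.2 = -43.354, which is < -11.7
This sign pattern matches Eta.

Eta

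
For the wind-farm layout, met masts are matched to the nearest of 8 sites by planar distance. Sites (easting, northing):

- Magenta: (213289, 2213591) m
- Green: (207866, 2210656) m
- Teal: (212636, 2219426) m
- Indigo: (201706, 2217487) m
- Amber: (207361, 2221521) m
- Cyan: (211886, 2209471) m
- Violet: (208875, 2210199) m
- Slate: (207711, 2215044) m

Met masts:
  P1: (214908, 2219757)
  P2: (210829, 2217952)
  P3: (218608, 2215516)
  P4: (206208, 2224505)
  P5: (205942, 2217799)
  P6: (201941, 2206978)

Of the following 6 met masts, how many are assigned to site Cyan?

P1 → Teal
P2 → Teal
P3 → Magenta
P4 → Amber
P5 → Slate
P6 → Green
0 of the 6 go to Cyan.

0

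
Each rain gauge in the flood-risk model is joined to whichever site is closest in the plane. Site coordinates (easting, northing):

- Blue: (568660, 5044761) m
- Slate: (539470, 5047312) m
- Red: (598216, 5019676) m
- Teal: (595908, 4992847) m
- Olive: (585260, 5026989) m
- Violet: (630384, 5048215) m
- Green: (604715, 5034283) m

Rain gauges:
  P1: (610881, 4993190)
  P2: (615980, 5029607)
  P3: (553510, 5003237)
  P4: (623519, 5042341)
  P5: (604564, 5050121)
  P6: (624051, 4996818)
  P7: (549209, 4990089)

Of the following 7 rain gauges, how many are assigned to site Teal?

3

P1 → Teal
P2 → Green
P3 → Olive
P4 → Violet
P5 → Green
P6 → Teal
P7 → Teal
3 of the 7 go to Teal.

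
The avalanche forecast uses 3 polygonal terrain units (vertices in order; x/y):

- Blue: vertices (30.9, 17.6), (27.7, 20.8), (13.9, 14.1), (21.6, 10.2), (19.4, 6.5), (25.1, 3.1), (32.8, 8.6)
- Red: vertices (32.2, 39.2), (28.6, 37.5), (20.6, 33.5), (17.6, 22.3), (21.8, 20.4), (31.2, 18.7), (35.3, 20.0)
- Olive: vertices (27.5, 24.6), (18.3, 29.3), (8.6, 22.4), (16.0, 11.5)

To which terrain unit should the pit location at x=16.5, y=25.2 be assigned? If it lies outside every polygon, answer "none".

Olive

Cast a ray rightward from (16.5, 25.2). For each polygon, the edges (by vertex number in listed order) whose endpoints lie on opposite sides of y = 25.2, where each meets that height, and whether that is right or left of the point:
Blue: no edge straddles that height → 0 crossings.
Red: 3–4 at x≈18.38 (right), 7–1 at x≈34.46 (right) → 2 crossings.
Olive: 1–2 at x≈26.33 (right), 2–3 at x≈12.54 (left) → 1 crossing.
Only Olive has an odd count, so the point is inside Olive.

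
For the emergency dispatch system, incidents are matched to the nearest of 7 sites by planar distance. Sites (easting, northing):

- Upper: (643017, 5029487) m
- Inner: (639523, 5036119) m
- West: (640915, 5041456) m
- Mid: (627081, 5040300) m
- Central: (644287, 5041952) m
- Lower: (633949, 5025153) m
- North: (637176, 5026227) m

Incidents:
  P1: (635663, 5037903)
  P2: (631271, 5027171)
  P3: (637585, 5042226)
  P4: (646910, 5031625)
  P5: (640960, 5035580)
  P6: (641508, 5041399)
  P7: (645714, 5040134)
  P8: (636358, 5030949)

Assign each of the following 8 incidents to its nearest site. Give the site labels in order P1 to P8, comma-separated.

P1 → Inner (d²=18082256.00)
P2 → Lower (d²=11244008.00)
P3 → West (d²=11681800.00)
P4 → Upper (d²=19726493.00)
P5 → Inner (d²=2355490.00)
P6 → West (d²=354898.00)
P7 → Central (d²=5341453.00)
P8 → North (d²=22966408.00)

Inner, Lower, West, Upper, Inner, West, Central, North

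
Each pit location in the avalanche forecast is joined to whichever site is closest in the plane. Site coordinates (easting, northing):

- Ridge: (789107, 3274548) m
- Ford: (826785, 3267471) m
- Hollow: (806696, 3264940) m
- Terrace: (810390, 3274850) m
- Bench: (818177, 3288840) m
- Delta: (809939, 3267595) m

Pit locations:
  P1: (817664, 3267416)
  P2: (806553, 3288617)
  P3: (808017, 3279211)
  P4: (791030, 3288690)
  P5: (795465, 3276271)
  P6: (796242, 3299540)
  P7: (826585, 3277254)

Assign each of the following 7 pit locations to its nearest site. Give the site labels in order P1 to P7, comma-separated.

P1 → Delta (d²=59707666.00)
P2 → Bench (d²=135167105.00)
P3 → Terrace (d²=24649450.00)
P4 → Ridge (d²=203694093.00)
P5 → Ridge (d²=43392893.00)
P6 → Bench (d²=595634225.00)
P7 → Ford (d²=95747089.00)

Delta, Bench, Terrace, Ridge, Ridge, Bench, Ford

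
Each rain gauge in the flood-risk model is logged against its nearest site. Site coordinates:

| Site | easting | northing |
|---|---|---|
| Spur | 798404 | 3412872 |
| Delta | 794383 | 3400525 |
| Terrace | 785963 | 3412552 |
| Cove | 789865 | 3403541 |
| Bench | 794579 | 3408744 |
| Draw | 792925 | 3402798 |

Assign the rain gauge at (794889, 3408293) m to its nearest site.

Bench

Squared distances to each site:
Spur: 33322466.000; Delta: 60597860.000; Terrace: 97812557.000; Cove: 47822080.000; Bench: 299501.000; Draw: 34052321.000.
Minimum at Bench.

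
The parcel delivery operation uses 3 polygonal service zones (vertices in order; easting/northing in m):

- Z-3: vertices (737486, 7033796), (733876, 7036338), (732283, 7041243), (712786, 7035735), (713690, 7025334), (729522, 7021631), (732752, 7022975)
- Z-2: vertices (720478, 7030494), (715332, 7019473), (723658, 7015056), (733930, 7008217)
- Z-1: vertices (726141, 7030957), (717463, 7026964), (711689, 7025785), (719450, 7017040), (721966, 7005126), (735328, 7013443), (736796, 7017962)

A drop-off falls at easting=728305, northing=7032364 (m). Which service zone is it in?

Z-3

Cast a ray rightward from (728305, 7032364). For each polygon, the edges (by vertex number in listed order) whose endpoints lie on opposite sides of northing = 7032364, where each meets that height, and whether that is right or left of the point:
Z-3: 4–5 at easting≈713079.0 (left), 7–1 at easting≈736859.5 (right) → 1 crossing.
Z-2: no edge straddles that height → 0 crossings.
Z-1: no edge straddles that height → 0 crossings.
Only Z-3 has an odd count, so the point is inside Z-3.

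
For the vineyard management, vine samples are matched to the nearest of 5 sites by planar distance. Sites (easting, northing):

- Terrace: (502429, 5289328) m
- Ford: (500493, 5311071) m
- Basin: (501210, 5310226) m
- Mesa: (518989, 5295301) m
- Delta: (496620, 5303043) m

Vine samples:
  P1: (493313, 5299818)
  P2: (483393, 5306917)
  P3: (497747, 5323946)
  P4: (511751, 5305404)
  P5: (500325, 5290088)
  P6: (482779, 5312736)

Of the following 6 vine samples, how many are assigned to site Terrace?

1

P1 → Delta
P2 → Delta
P3 → Ford
P4 → Basin
P5 → Terrace
P6 → Delta
1 of the 6 goes to Terrace.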